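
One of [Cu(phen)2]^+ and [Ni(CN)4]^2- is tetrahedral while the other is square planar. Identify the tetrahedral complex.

For [Cu(phen)2]^+: 1,10-phenanthroline is neutral; balancing the +1 overall charge requires Cu(I). Cu sits in group 11, so the d-electron count is 11 − 1 = 10. A d¹⁰ ion has no crystal-field stabilisation preference between square planar and tetrahedral, so four ligands adopt the sterically favoured tetrahedral geometry. → tetrahedral.
For [Ni(CN)4]^2-: Each cyanide is −1; balancing the −2 overall charge requires Ni(II). Nickel is a group-10 element; Ni(II) is therefore d⁸. Cyanide is a strong-field ligand (high in the spectrochemical series). A 3d d⁸ ion with strong-field ligands gains enough CFSE to favour square planar over tetrahedral. → square planar.

[Cu(phen)2]^+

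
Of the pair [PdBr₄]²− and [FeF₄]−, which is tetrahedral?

[FeF₄]−

For [PdBr₄]²−: Each bromide is −1; balancing the −2 overall charge requires Pd(II). Pd sits in group 10, so the d-electron count is 10 − 2 = 8. A 4d d⁸ ion has a large crystal-field splitting; square planar leaves the high-energy d_{x²−y²} orbital empty and maximises CFSE. → square planar.
For [FeF₄]−: Ligand charges: each fluoride is −1. With an overall charge of −1 the iron centre must be in the +3 oxidation state. Fe sits in group 8, so the d-electron count is 8 − 3 = 5. A high-spin d⁵ ion has zero CFSE in either geometry, so four ligands adopt the sterically favoured tetrahedral geometry. → tetrahedral.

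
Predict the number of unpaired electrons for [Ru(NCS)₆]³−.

1 unpaired electron

Each isothiocyanate is −1; balancing the −3 overall charge requires Ru(III).
Ruthenium is a group-8 element; Ru(III) is therefore d⁵.
The spin state decides the count: a 4d ion has a large Δₒ and is invariably low-spin.
An octahedral low-spin d⁵ ion is t₂g⁵e_g⁰, giving 1 unpaired electron.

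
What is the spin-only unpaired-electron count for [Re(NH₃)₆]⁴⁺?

3

Ligand charges: ammonia is neutral. With an overall charge of +4 the rhenium centre must be in the +4 oxidation state.
Rhenium is a group-7 element; Re(IV) is therefore d³.
In an octahedral field the d³ configuration is t₂g³e_g⁰ (only one arrangement possible), giving 3 unpaired electrons.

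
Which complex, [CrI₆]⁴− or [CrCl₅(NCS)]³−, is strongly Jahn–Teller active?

[CrI₆]⁴−

[CrI₆]⁴−: Summing ligand charges against the −4 overall charge gives an oxidation state of +2 for chromium. Cr sits in group 6, so the d-electron count is 6 − 2 = 4. Iodide is a weak-field ligand for a first-row metal, so the complex is high-spin. The t₂g³e_g¹ (high-spin) configuration has an unevenly filled e_g set; the Jahn–Teller theorem predicts a tetragonal distortion (typically axial elongation) to lift the degeneracy.
[CrCl₅(NCS)]³−: Ligand charges: each chloride is −1; each isothiocyanate is −1. With an overall charge of −3 the chromium centre must be in the +3 oxidation state. Chromium is a group-6 element; Cr(III) is therefore d³. The d³ configuration leaves the e_g set evenly filled (or empty) — no strong Jahn–Teller driving force.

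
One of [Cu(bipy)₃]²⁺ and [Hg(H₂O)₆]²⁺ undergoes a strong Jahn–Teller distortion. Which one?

[Cu(bipy)₃]²⁺

[Cu(bipy)₃]²⁺: Summing ligand charges against the +2 overall charge gives an oxidation state of +2 for copper. Group 11 minus oxidation state 2 gives a d⁹ configuration. The t₂g⁶e_g³ configuration has an unevenly filled e_g set; the Jahn–Teller theorem predicts a tetragonal distortion (typically axial elongation) to lift the degeneracy.
[Hg(H₂O)₆]²⁺: Ligand charges: water is neutral. With an overall charge of +2 the mercury centre must be in the +2 oxidation state. Group 12 minus oxidation state 2 gives a d¹⁰ configuration. The d¹⁰ configuration leaves the e_g set evenly filled (or empty) — no strong Jahn–Teller driving force.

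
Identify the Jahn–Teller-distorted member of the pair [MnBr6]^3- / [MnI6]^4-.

[MnBr6]^3-: Ligand charges: each bromide is −1. With an overall charge of −3 the manganese centre must be in the +3 oxidation state. Group 7 minus oxidation state 3 gives a d⁴ configuration. Bromide is a weak-field ligand for a first-row metal, so the complex is high-spin. The t₂g³e_g¹ (high-spin) configuration has an unevenly filled e_g set; the Jahn–Teller theorem predicts a tetragonal distortion (typically axial elongation) to lift the degeneracy.
[MnI6]^4-: Each iodide is −1; balancing the −4 overall charge requires Mn(II). Group 7 minus oxidation state 2 gives a d⁵ configuration. Iodide is a weak-field ligand for a first-row metal, so the complex is high-spin. The d⁵ configuration leaves the e_g set evenly filled (or empty) — no strong Jahn–Teller driving force.

[MnBr6]^3-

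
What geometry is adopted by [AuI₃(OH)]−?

Ligand charges: each iodide is −1; each hydroxide is −1. With an overall charge of −1 the gold centre must be in the +3 oxidation state.
Au sits in group 11, so the d-electron count is 11 − 3 = 8.
Coordination number: 4.
A 5d d⁸ ion has a large crystal-field splitting; square planar leaves the high-energy d_{x²−y²} orbital empty and maximises CFSE.

square planar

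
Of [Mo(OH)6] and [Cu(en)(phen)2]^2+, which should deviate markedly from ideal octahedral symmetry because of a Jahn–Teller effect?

[Cu(en)(phen)2]^2+

[Mo(OH)6]: Summing ligand charges against the 0 overall charge gives an oxidation state of +6 for molybdenum. Mo sits in group 6, so the d-electron count is 6 − 6 = 0. The d⁰ configuration leaves the e_g set evenly filled (or empty) — no strong Jahn–Teller driving force.
[Cu(en)(phen)2]^2+: Summing ligand charges against the +2 overall charge gives an oxidation state of +2 for copper. Group 11 minus oxidation state 2 gives a d⁹ configuration. The t₂g⁶e_g³ configuration has an unevenly filled e_g set; the Jahn–Teller theorem predicts a tetragonal distortion (typically axial elongation) to lift the degeneracy.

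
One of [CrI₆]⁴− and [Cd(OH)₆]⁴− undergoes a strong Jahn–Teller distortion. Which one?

[CrI₆]⁴−: Ligand charges: each iodide is −1. With an overall charge of −4 the chromium centre must be in the +2 oxidation state. Chromium is a group-6 element; Cr(II) is therefore d⁴. Iodide is a weak-field ligand for a first-row metal, so the complex is high-spin. The t₂g³e_g¹ (high-spin) configuration has an unevenly filled e_g set; the Jahn–Teller theorem predicts a tetragonal distortion (typically axial elongation) to lift the degeneracy.
[Cd(OH)₆]⁴−: Each hydroxide is −1; balancing the −4 overall charge requires Cd(II). Cadmium is a group-12 element; Cd(II) is therefore d¹⁰. The d¹⁰ configuration leaves the e_g set evenly filled (or empty) — no strong Jahn–Teller driving force.

[CrI₆]⁴−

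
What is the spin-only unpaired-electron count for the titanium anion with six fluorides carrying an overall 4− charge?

Summing ligand charges against the −4 overall charge gives an oxidation state of +2 for titanium.
Group 4 minus oxidation state 2 gives a d² configuration.
In an octahedral field the d² configuration is t₂g²e_g⁰ (only one arrangement possible), giving 2 unpaired electrons.

2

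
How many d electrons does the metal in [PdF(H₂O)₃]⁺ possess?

d8

Each fluoride is −1; water is neutral; balancing the +1 overall charge requires Pd(II).
Pd sits in group 10, so the d-electron count is 10 − 2 = 8.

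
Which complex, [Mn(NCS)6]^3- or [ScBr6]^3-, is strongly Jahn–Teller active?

[Mn(NCS)6]^3-

[Mn(NCS)6]^3-: Ligand charges: each isothiocyanate is −1. With an overall charge of −3 the manganese centre must be in the +3 oxidation state. Manganese is a group-7 element; Mn(III) is therefore d⁴. Isothiocyanate is a weak-field ligand for a first-row metal, so the complex is high-spin. The t₂g³e_g¹ (high-spin) configuration has an unevenly filled e_g set; the Jahn–Teller theorem predicts a tetragonal distortion (typically axial elongation) to lift the degeneracy.
[ScBr6]^3-: Each bromide is −1; balancing the −3 overall charge requires Sc(III). Sc sits in group 3, so the d-electron count is 3 − 3 = 0. The d⁰ configuration leaves the e_g set evenly filled (or empty) — no strong Jahn–Teller driving force.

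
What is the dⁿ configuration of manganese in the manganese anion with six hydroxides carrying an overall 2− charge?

d3

Ligand charges: each hydroxide is −1. With an overall charge of −2 the manganese centre must be in the +4 oxidation state.
Manganese is a group-7 element; Mn(IV) is therefore d³.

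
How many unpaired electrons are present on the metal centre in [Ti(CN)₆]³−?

1 unpaired electron

Ligand charges: each cyanide is −1. With an overall charge of −3 the titanium centre must be in the +3 oxidation state.
Ti sits in group 4, so the d-electron count is 4 − 3 = 1.
In an octahedral field the d¹ configuration is t₂g¹e_g⁰ (only one arrangement possible), giving 1 unpaired electron.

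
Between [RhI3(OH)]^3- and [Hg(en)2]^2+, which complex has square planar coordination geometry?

For [RhI3(OH)]^3-: Summing ligand charges against the −3 overall charge gives an oxidation state of +1 for rhodium. Group 9 minus oxidation state 1 gives a d⁸ configuration. A 4d d⁸ ion has a large crystal-field splitting; square planar leaves the high-energy d_{x²−y²} orbital empty and maximises CFSE. → square planar.
For [Hg(en)2]^2+: Ethylenediamine is neutral; balancing the +2 overall charge requires Hg(II). Group 12 minus oxidation state 2 gives a d¹⁰ configuration. A d¹⁰ ion has no crystal-field stabilisation preference between square planar and tetrahedral, so four ligands adopt the sterically favoured tetrahedral geometry. → tetrahedral.

[RhI3(OH)]^3-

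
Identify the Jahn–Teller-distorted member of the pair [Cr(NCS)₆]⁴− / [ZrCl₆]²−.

[Cr(NCS)₆]⁴−: Each isothiocyanate is −1; balancing the −4 overall charge requires Cr(II). Group 6 minus oxidation state 2 gives a d⁴ configuration. Isothiocyanate is a weak-field ligand for a first-row metal, so the complex is high-spin. The t₂g³e_g¹ (high-spin) configuration has an unevenly filled e_g set; the Jahn–Teller theorem predicts a tetragonal distortion (typically axial elongation) to lift the degeneracy.
[ZrCl₆]²−: Ligand charges: each chloride is −1. With an overall charge of −2 the zirconium centre must be in the +4 oxidation state. Group 4 minus oxidation state 4 gives a d⁰ configuration. The d⁰ configuration leaves the e_g set evenly filled (or empty) — no strong Jahn–Teller driving force.

[Cr(NCS)₆]⁴−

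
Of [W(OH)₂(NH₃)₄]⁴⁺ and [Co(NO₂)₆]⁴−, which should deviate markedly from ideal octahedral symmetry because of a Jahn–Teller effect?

[W(OH)₂(NH₃)₄]⁴⁺: Summing ligand charges against the +4 overall charge gives an oxidation state of +6 for tungsten. Tungsten is a group-6 element; W(VI) is therefore d⁰. The d⁰ configuration leaves the e_g set evenly filled (or empty) — no strong Jahn–Teller driving force.
[Co(NO₂)₆]⁴−: Summing ligand charges against the −4 overall charge gives an oxidation state of +2 for cobalt. Group 9 minus oxidation state 2 gives a d⁷ configuration. Nitro (N-bound nitrite) is a strong-field ligand (high in the spectrochemical series) for a first-row metal, so the complex is low-spin. The t₂g⁶e_g¹ (low-spin) configuration has an unevenly filled e_g set; the Jahn–Teller theorem predicts a tetragonal distortion (typically axial elongation) to lift the degeneracy.

[Co(NO₂)₆]⁴−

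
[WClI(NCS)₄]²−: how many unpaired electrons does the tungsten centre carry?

Each chloride is −1; each iodide is −1; each isothiocyanate is −1; balancing the −2 overall charge requires W(IV).
Tungsten is a group-6 element; W(IV) is therefore d².
In an octahedral field the d² configuration is t₂g²e_g⁰ (only one arrangement possible), giving 2 unpaired electrons.

2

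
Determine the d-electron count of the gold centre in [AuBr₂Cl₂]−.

d8

Each bromide is −1; each chloride is −1; balancing the −1 overall charge requires Au(III).
Au sits in group 11, so the d-electron count is 11 − 3 = 8.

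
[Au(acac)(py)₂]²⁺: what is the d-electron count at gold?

Each acetylacetonate is −1; pyridine is neutral; balancing the +2 overall charge requires Au(III).
Group 11 minus oxidation state 3 gives a d⁸ configuration.

d⁸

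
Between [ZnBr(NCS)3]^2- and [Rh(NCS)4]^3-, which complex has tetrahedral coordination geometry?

For [ZnBr(NCS)3]^2-: Each bromide is −1; each isothiocyanate is −1; balancing the −2 overall charge requires Zn(II). Zinc is a group-12 element; Zn(II) is therefore d¹⁰. A d¹⁰ ion has no crystal-field stabilisation preference between square planar and tetrahedral, so four ligands adopt the sterically favoured tetrahedral geometry. → tetrahedral.
For [Rh(NCS)4]^3-: Ligand charges: each isothiocyanate is −1. With an overall charge of −3 the rhodium centre must be in the +1 oxidation state. Group 9 minus oxidation state 1 gives a d⁸ configuration. A 4d d⁸ ion has a large crystal-field splitting; square planar leaves the high-energy d_{x²−y²} orbital empty and maximises CFSE. → square planar.

[ZnBr(NCS)3]^2-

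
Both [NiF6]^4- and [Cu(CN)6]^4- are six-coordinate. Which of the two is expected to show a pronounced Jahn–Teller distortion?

[Cu(CN)6]^4-

[NiF6]^4-: Ligand charges: each fluoride is −1. With an overall charge of −4 the nickel centre must be in the +2 oxidation state. Group 10 minus oxidation state 2 gives a d⁸ configuration. The d⁸ configuration leaves the e_g set evenly filled (or empty) — no strong Jahn–Teller driving force.
[Cu(CN)6]^4-: Ligand charges: each cyanide is −1. With an overall charge of −4 the copper centre must be in the +2 oxidation state. Copper is a group-11 element; Cu(II) is therefore d⁹. The t₂g⁶e_g³ configuration has an unevenly filled e_g set; the Jahn–Teller theorem predicts a tetragonal distortion (typically axial elongation) to lift the degeneracy.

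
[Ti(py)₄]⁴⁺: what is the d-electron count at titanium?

d0

Pyridine is neutral; balancing the +4 overall charge requires Ti(IV).
Titanium is a group-4 element; Ti(IV) is therefore d⁰.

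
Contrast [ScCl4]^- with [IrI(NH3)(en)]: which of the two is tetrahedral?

For [ScCl4]^-: Ligand charges: each chloride is −1. With an overall charge of −1 the scandium centre must be in the +3 oxidation state. Group 3 minus oxidation state 3 gives a d⁰ configuration. A d⁰ ion has no crystal-field stabilisation preference between square planar and tetrahedral, so four ligands adopt the sterically favoured tetrahedral geometry. → tetrahedral.
For [IrI(NH3)(en)]: Summing ligand charges against the 0 overall charge gives an oxidation state of +1 for iridium. Ir sits in group 9, so the d-electron count is 9 − 1 = 8. A 5d d⁸ ion has a large crystal-field splitting; square planar leaves the high-energy d_{x²−y²} orbital empty and maximises CFSE. → square planar.

[ScCl4]^-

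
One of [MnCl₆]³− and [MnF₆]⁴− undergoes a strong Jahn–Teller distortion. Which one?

[MnCl₆]³−: Each chloride is −1; balancing the −3 overall charge requires Mn(III). Manganese is a group-7 element; Mn(III) is therefore d⁴. Chloride is a weak-field ligand for a first-row metal, so the complex is high-spin. The t₂g³e_g¹ (high-spin) configuration has an unevenly filled e_g set; the Jahn–Teller theorem predicts a tetragonal distortion (typically axial elongation) to lift the degeneracy.
[MnF₆]⁴−: Ligand charges: each fluoride is −1. With an overall charge of −4 the manganese centre must be in the +2 oxidation state. Manganese is a group-7 element; Mn(II) is therefore d⁵. Fluoride is a weak-field ligand for a first-row metal, so the complex is high-spin. The d⁵ configuration leaves the e_g set evenly filled (or empty) — no strong Jahn–Teller driving force.

[MnCl₆]³−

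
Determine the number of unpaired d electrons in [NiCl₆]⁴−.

2 unpaired electrons

Each chloride is −1; balancing the −4 overall charge requires Ni(II).
Nickel is a group-10 element; Ni(II) is therefore d⁸.
In an octahedral field the d⁸ configuration is t₂g⁶e_g² (only one arrangement possible), giving 2 unpaired electrons.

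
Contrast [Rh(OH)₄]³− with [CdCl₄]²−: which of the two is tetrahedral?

[CdCl₄]²−

For [Rh(OH)₄]³−: Each hydroxide is −1; balancing the −3 overall charge requires Rh(I). Rh sits in group 9, so the d-electron count is 9 − 1 = 8. A 4d d⁸ ion has a large crystal-field splitting; square planar leaves the high-energy d_{x²−y²} orbital empty and maximises CFSE. → square planar.
For [CdCl₄]²−: Ligand charges: each chloride is −1. With an overall charge of −2 the cadmium centre must be in the +2 oxidation state. Group 12 minus oxidation state 2 gives a d¹⁰ configuration. A d¹⁰ ion has no crystal-field stabilisation preference between square planar and tetrahedral, so four ligands adopt the sterically favoured tetrahedral geometry. → tetrahedral.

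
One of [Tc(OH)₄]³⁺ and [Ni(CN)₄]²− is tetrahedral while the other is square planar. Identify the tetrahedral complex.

[Tc(OH)₄]³⁺

For [Tc(OH)₄]³⁺: Ligand charges: each hydroxide is −1. With an overall charge of +3 the technetium centre must be in the +7 oxidation state. Technetium is a group-7 element; Tc(VII) is therefore d⁰. A d⁰ ion has no crystal-field stabilisation preference between square planar and tetrahedral, so four ligands adopt the sterically favoured tetrahedral geometry. → tetrahedral.
For [Ni(CN)₄]²−: Ligand charges: each cyanide is −1. With an overall charge of −2 the nickel centre must be in the +2 oxidation state. Ni sits in group 10, so the d-electron count is 10 − 2 = 8. Cyanide is a strong-field ligand (high in the spectrochemical series). A 3d d⁸ ion with strong-field ligands gains enough CFSE to favour square planar over tetrahedral. → square planar.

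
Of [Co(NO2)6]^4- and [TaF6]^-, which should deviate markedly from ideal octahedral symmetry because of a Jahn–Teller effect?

[Co(NO2)6]^4-

[Co(NO2)6]^4-: Each nitro (N-bound nitrite) is −1; balancing the −4 overall charge requires Co(II). Group 9 minus oxidation state 2 gives a d⁷ configuration. Nitro (N-bound nitrite) is a strong-field ligand (high in the spectrochemical series) for a first-row metal, so the complex is low-spin. The t₂g⁶e_g¹ (low-spin) configuration has an unevenly filled e_g set; the Jahn–Teller theorem predicts a tetragonal distortion (typically axial elongation) to lift the degeneracy.
[TaF6]^-: Summing ligand charges against the −1 overall charge gives an oxidation state of +5 for tantalum. Group 5 minus oxidation state 5 gives a d⁰ configuration. The d⁰ configuration leaves the e_g set evenly filled (or empty) — no strong Jahn–Teller driving force.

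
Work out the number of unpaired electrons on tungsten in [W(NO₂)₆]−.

1 unpaired electron

Summing ligand charges against the −1 overall charge gives an oxidation state of +5 for tungsten.
Group 6 minus oxidation state 5 gives a d¹ configuration.
In an octahedral field the d¹ configuration is t₂g¹e_g⁰ (only one arrangement possible), giving 1 unpaired electron.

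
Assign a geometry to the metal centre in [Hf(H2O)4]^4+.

Water is neutral; balancing the +4 overall charge requires Hf(IV).
Hafnium is a group-4 element; Hf(IV) is therefore d⁰.
With 4 monodentate ligands the coordination number is 4.
A d⁰ ion has no crystal-field stabilisation preference between square planar and tetrahedral, so four ligands adopt the sterically favoured tetrahedral geometry.

tetrahedral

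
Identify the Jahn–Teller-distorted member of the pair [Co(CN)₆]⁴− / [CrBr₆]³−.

[Co(CN)₆]⁴−

[Co(CN)₆]⁴−: Each cyanide is −1; balancing the −4 overall charge requires Co(II). Group 9 minus oxidation state 2 gives a d⁷ configuration. Cyanide is a strong-field ligand (high in the spectrochemical series) for a first-row metal, so the complex is low-spin. The t₂g⁶e_g¹ (low-spin) configuration has an unevenly filled e_g set; the Jahn–Teller theorem predicts a tetragonal distortion (typically axial elongation) to lift the degeneracy.
[CrBr₆]³−: Each bromide is −1; balancing the −3 overall charge requires Cr(III). Cr sits in group 6, so the d-electron count is 6 − 3 = 3. The d³ configuration leaves the e_g set evenly filled (or empty) — no strong Jahn–Teller driving force.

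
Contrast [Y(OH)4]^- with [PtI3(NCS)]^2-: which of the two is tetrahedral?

[Y(OH)4]^-

For [Y(OH)4]^-: Ligand charges: each hydroxide is −1. With an overall charge of −1 the yttrium centre must be in the +3 oxidation state. Y sits in group 3, so the d-electron count is 3 − 3 = 0. A d⁰ ion has no crystal-field stabilisation preference between square planar and tetrahedral, so four ligands adopt the sterically favoured tetrahedral geometry. → tetrahedral.
For [PtI3(NCS)]^2-: Summing ligand charges against the −2 overall charge gives an oxidation state of +2 for platinum. Pt sits in group 10, so the d-electron count is 10 − 2 = 8. A 5d d⁸ ion has a large crystal-field splitting; square planar leaves the high-energy d_{x²−y²} orbital empty and maximises CFSE. → square planar.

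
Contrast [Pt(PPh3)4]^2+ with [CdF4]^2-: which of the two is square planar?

For [Pt(PPh3)4]^2+: Ligand charges: triphenylphosphine is neutral. With an overall charge of +2 the platinum centre must be in the +2 oxidation state. Group 10 minus oxidation state 2 gives a d⁸ configuration. A 5d d⁸ ion has a large crystal-field splitting; square planar leaves the high-energy d_{x²−y²} orbital empty and maximises CFSE. → square planar.
For [CdF4]^2-: Ligand charges: each fluoride is −1. With an overall charge of −2 the cadmium centre must be in the +2 oxidation state. Cd sits in group 12, so the d-electron count is 12 − 2 = 10. A d¹⁰ ion has no crystal-field stabilisation preference between square planar and tetrahedral, so four ligands adopt the sterically favoured tetrahedral geometry. → tetrahedral.

[Pt(PPh3)4]^2+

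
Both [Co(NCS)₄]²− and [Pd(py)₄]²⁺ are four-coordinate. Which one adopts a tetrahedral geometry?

For [Co(NCS)₄]²−: Summing ligand charges against the −2 overall charge gives an oxidation state of +2 for cobalt. Co sits in group 9, so the d-electron count is 9 − 2 = 7. For a high-spin 3d d⁷ ion with weak-field ligands the small Δₜ gives little square-planar CFSE advantage, so four ligands adopt the sterically favoured tetrahedral geometry. → tetrahedral.
For [Pd(py)₄]²⁺: Pyridine is neutral; balancing the +2 overall charge requires Pd(II). Pd sits in group 10, so the d-electron count is 10 − 2 = 8. A 4d d⁸ ion has a large crystal-field splitting; square planar leaves the high-energy d_{x²−y²} orbital empty and maximises CFSE. → square planar.

[Co(NCS)₄]²−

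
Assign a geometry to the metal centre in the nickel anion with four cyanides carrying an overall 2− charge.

square planar

Summing ligand charges against the −2 overall charge gives an oxidation state of +2 for nickel.
Ni sits in group 10, so the d-electron count is 10 − 2 = 8.
With 4 monodentate ligands the coordination number is 4.
Cyanide is a strong-field ligand (high in the spectrochemical series).
A 3d d⁸ ion with strong-field ligands gains enough CFSE to favour square planar over tetrahedral.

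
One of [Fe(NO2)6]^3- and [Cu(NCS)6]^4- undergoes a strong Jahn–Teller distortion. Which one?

[Fe(NO2)6]^3-: Each nitro (N-bound nitrite) is −1; balancing the −3 overall charge requires Fe(III). Iron is a group-8 element; Fe(III) is therefore d⁵. Nitro (N-bound nitrite) is a strong-field ligand (high in the spectrochemical series) for a first-row metal, so the complex is low-spin. The d⁵ configuration leaves the e_g set evenly filled (or empty) — no strong Jahn–Teller driving force.
[Cu(NCS)6]^4-: Summing ligand charges against the −4 overall charge gives an oxidation state of +2 for copper. Group 11 minus oxidation state 2 gives a d⁹ configuration. The t₂g⁶e_g³ configuration has an unevenly filled e_g set; the Jahn–Teller theorem predicts a tetragonal distortion (typically axial elongation) to lift the degeneracy.

[Cu(NCS)6]^4-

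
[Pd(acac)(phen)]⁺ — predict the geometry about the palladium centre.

square planar

Each acetylacetonate is −1; 1,10-phenanthroline is neutral; balancing the +1 overall charge requires Pd(II).
Group 10 minus oxidation state 2 gives a d⁸ configuration.
Counting donor atoms: 1×acetylacetonate (bidentate) → 2 donors; 1×1,10-phenanthroline (bidentate) → 2 donors. Coordination number = 4.
A 4d d⁸ ion has a large crystal-field splitting; square planar leaves the high-energy d_{x²−y²} orbital empty and maximises CFSE.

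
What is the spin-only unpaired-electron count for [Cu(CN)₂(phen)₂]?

1

Summing ligand charges against the 0 overall charge gives an oxidation state of +2 for copper.
Group 11 minus oxidation state 2 gives a d⁹ configuration.
Counting donor atoms: 2×cyanide (monodentate) → 2 donors; 2×1,10-phenanthroline (bidentate) → 4 donors. Coordination number = 6.
In an octahedral field the d⁹ configuration is t₂g⁶e_g³ (only one arrangement possible), giving 1 unpaired electron.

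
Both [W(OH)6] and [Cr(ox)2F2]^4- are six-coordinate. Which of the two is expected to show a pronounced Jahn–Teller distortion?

[W(OH)6]: Each hydroxide is −1; balancing the 0 overall charge requires W(VI). W sits in group 6, so the d-electron count is 6 − 6 = 0. The d⁰ configuration leaves the e_g set evenly filled (or empty) — no strong Jahn–Teller driving force.
[Cr(ox)2F2]^4-: Summing ligand charges against the −4 overall charge gives an oxidation state of +2 for chromium. Group 6 minus oxidation state 2 gives a d⁴ configuration. Fluoride and oxalate are weak-field ligands for a first-row metal, so the complex is high-spin. The t₂g³e_g¹ (high-spin) configuration has an unevenly filled e_g set; the Jahn–Teller theorem predicts a tetragonal distortion (typically axial elongation) to lift the degeneracy.

[Cr(ox)2F2]^4-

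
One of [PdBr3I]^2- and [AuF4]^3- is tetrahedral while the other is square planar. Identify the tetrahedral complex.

[AuF4]^3-

For [PdBr3I]^2-: Ligand charges: each bromide is −1; each iodide is −1. With an overall charge of −2 the palladium centre must be in the +2 oxidation state. Palladium is a group-10 element; Pd(II) is therefore d⁸. A 4d d⁸ ion has a large crystal-field splitting; square planar leaves the high-energy d_{x²−y²} orbital empty and maximises CFSE. → square planar.
For [AuF4]^3-: Summing ligand charges against the −3 overall charge gives an oxidation state of +1 for gold. Au sits in group 11, so the d-electron count is 11 − 1 = 10. A d¹⁰ ion has no crystal-field stabilisation preference between square planar and tetrahedral, so four ligands adopt the sterically favoured tetrahedral geometry. → tetrahedral.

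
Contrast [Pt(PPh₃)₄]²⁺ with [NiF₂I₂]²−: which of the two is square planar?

For [Pt(PPh₃)₄]²⁺: Summing ligand charges against the +2 overall charge gives an oxidation state of +2 for platinum. Group 10 minus oxidation state 2 gives a d⁸ configuration. A 5d d⁸ ion has a large crystal-field splitting; square planar leaves the high-energy d_{x²−y²} orbital empty and maximises CFSE. → square planar.
For [NiF₂I₂]²−: Ligand charges: each fluoride is −1; each iodide is −1. With an overall charge of −2 the nickel centre must be in the +2 oxidation state. Group 10 minus oxidation state 2 gives a d⁸ configuration. Fluoride and iodide are weak-field ligands. With weak-field ligands the CFSE gain from square planar is small, so a 3d d⁸ ion takes the sterically preferred tetrahedral geometry. → tetrahedral.

[Pt(PPh₃)₄]²⁺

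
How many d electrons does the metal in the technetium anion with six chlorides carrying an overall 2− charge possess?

d³

Summing ligand charges against the −2 overall charge gives an oxidation state of +4 for technetium.
Group 7 minus oxidation state 4 gives a d³ configuration.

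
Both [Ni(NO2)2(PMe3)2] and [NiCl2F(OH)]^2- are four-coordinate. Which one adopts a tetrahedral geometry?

For [Ni(NO2)2(PMe3)2]: Ligand charges: each nitro (N-bound nitrite) is −1; trimethylphosphine is neutral. With an overall charge of 0 the nickel centre must be in the +2 oxidation state. Nickel is a group-10 element; Ni(II) is therefore d⁸. Nitro (N-bound nitrite) and trimethylphosphine are strong-field ligands (high in the spectrochemical series). A 3d d⁸ ion with strong-field ligands gains enough CFSE to favour square planar over tetrahedral. → square planar.
For [NiCl2F(OH)]^2-: Each chloride is −1; each fluoride is −1; each hydroxide is −1; balancing the −2 overall charge requires Ni(II). Ni sits in group 10, so the d-electron count is 10 − 2 = 8. Chloride, fluoride, and hydroxide are weak-field ligands. With weak-field ligands the CFSE gain from square planar is small, so a 3d d⁸ ion takes the sterically preferred tetrahedral geometry. → tetrahedral.

[NiCl2F(OH)]^2-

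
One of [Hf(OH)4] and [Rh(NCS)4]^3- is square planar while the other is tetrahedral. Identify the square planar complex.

For [Hf(OH)4]: Ligand charges: each hydroxide is −1. With an overall charge of 0 the hafnium centre must be in the +4 oxidation state. Group 4 minus oxidation state 4 gives a d⁰ configuration. A d⁰ ion has no crystal-field stabilisation preference between square planar and tetrahedral, so four ligands adopt the sterically favoured tetrahedral geometry. → tetrahedral.
For [Rh(NCS)4]^3-: Each isothiocyanate is −1; balancing the −3 overall charge requires Rh(I). Rhodium is a group-9 element; Rh(I) is therefore d⁸. A 4d d⁸ ion has a large crystal-field splitting; square planar leaves the high-energy d_{x²−y²} orbital empty and maximises CFSE. → square planar.

[Rh(NCS)4]^3-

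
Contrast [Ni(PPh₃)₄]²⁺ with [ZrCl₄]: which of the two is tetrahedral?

For [Ni(PPh₃)₄]²⁺: Ligand charges: triphenylphosphine is neutral. With an overall charge of +2 the nickel centre must be in the +2 oxidation state. Group 10 minus oxidation state 2 gives a d⁸ configuration. Triphenylphosphine is a strong-field ligand (high in the spectrochemical series). A 3d d⁸ ion with strong-field ligands gains enough CFSE to favour square planar over tetrahedral. → square planar.
For [ZrCl₄]: Ligand charges: each chloride is −1. With an overall charge of 0 the zirconium centre must be in the +4 oxidation state. Zirconium is a group-4 element; Zr(IV) is therefore d⁰. A d⁰ ion has no crystal-field stabilisation preference between square planar and tetrahedral, so four ligands adopt the sterically favoured tetrahedral geometry. → tetrahedral.

[ZrCl₄]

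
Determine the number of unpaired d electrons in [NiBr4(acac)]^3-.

2 unpaired electrons

Each bromide is −1; each acetylacetonate is −1; balancing the −3 overall charge requires Ni(II).
Ni sits in group 10, so the d-electron count is 10 − 2 = 8.
Counting donor atoms: 4×bromide (monodentate) → 4 donors; 1×acetylacetonate (bidentate) → 2 donors. Coordination number = 6.
In an octahedral field the d⁸ configuration is t₂g⁶e_g² (only one arrangement possible), giving 2 unpaired electrons.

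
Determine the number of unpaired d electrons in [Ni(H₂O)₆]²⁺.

Water is neutral; balancing the +2 overall charge requires Ni(II).
Group 10 minus oxidation state 2 gives a d⁸ configuration.
In an octahedral field the d⁸ configuration is t₂g⁶e_g² (only one arrangement possible), giving 2 unpaired electrons.

2 unpaired electrons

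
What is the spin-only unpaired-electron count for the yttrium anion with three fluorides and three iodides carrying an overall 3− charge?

0 unpaired electrons

Summing ligand charges against the −3 overall charge gives an oxidation state of +3 for yttrium.
Group 3 minus oxidation state 3 gives a d⁰ configuration.
In an octahedral field the d⁰ configuration is t₂g⁰e_g⁰, giving 0 unpaired electrons.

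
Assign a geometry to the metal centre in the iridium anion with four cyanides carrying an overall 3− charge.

Each cyanide is −1; balancing the −3 overall charge requires Ir(I).
Group 9 minus oxidation state 1 gives a d⁸ configuration.
With 4 monodentate ligands the coordination number is 4.
A 5d d⁸ ion has a large crystal-field splitting; square planar leaves the high-energy d_{x²−y²} orbital empty and maximises CFSE.

square planar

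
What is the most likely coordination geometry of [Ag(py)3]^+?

trigonal planar

Pyridine is neutral; balancing the +1 overall charge requires Ag(I).
Group 11 minus oxidation state 1 gives a d¹⁰ configuration.
With 3 monodentate ligands the coordination number is 3.
Three ligands around a d¹⁰ centre minimise repulsion in a trigonal-planar arrangement.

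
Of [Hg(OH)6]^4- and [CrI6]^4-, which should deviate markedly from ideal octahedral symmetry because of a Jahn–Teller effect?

[Hg(OH)6]^4-: Ligand charges: each hydroxide is −1. With an overall charge of −4 the mercury centre must be in the +2 oxidation state. Group 12 minus oxidation state 2 gives a d¹⁰ configuration. The d¹⁰ configuration leaves the e_g set evenly filled (or empty) — no strong Jahn–Teller driving force.
[CrI6]^4-: Summing ligand charges against the −4 overall charge gives an oxidation state of +2 for chromium. Group 6 minus oxidation state 2 gives a d⁴ configuration. Iodide is a weak-field ligand for a first-row metal, so the complex is high-spin. The t₂g³e_g¹ (high-spin) configuration has an unevenly filled e_g set; the Jahn–Teller theorem predicts a tetragonal distortion (typically axial elongation) to lift the degeneracy.

[CrI6]^4-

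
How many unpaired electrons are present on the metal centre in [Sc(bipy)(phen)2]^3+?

Ligand charges: 2,2′-bipyridine is neutral; 1,10-phenanthroline is neutral. With an overall charge of +3 the scandium centre must be in the +3 oxidation state.
Scandium is a group-3 element; Sc(III) is therefore d⁰.
Counting donor atoms: 1×2,2′-bipyridine (bidentate) → 2 donors; 2×1,10-phenanthroline (bidentate) → 4 donors. Coordination number = 6.
In an octahedral field the d⁰ configuration is t₂g⁰e_g⁰, giving 0 unpaired electrons.

0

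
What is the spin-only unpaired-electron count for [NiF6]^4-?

Summing ligand charges against the −4 overall charge gives an oxidation state of +2 for nickel.
Ni sits in group 10, so the d-electron count is 10 − 2 = 8.
In an octahedral field the d⁸ configuration is t₂g⁶e_g² (only one arrangement possible), giving 2 unpaired electrons.

2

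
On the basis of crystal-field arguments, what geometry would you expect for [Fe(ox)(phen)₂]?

octahedral

Ligand charges: each oxalate is −2; 1,10-phenanthroline is neutral. With an overall charge of 0 the iron centre must be in the +2 oxidation state.
Fe sits in group 8, so the d-electron count is 8 − 2 = 6.
Counting donor atoms: 1×oxalate (bidentate) → 2 donors; 2×1,10-phenanthroline (bidentate) → 4 donors. Coordination number = 6.
Six donors around a single metal centre give an octahedral coordination sphere.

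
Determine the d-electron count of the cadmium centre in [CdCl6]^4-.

Ligand charges: each chloride is −1. With an overall charge of −4 the cadmium centre must be in the +2 oxidation state.
Cd sits in group 12, so the d-electron count is 12 − 2 = 10.

d10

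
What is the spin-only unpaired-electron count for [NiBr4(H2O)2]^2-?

Each bromide is −1; water is neutral; balancing the −2 overall charge requires Ni(II).
Ni sits in group 10, so the d-electron count is 10 − 2 = 8.
In an octahedral field the d⁸ configuration is t₂g⁶e_g² (only one arrangement possible), giving 2 unpaired electrons.

2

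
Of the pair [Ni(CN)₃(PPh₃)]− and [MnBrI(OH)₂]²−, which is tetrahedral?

[MnBrI(OH)₂]²−

For [Ni(CN)₃(PPh₃)]−: Summing ligand charges against the −1 overall charge gives an oxidation state of +2 for nickel. Ni sits in group 10, so the d-electron count is 10 − 2 = 8. Cyanide and triphenylphosphine are strong-field ligands (high in the spectrochemical series). A 3d d⁸ ion with strong-field ligands gains enough CFSE to favour square planar over tetrahedral. → square planar.
For [MnBrI(OH)₂]²−: Ligand charges: each bromide is −1; each iodide is −1; each hydroxide is −1. With an overall charge of −2 the manganese centre must be in the +2 oxidation state. Manganese is a group-7 element; Mn(II) is therefore d⁵. A high-spin d⁵ ion has zero CFSE in either geometry, so four ligands adopt the sterically favoured tetrahedral geometry. → tetrahedral.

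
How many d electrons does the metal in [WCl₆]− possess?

d1

Ligand charges: each chloride is −1. With an overall charge of −1 the tungsten centre must be in the +5 oxidation state.
W sits in group 6, so the d-electron count is 6 − 5 = 1.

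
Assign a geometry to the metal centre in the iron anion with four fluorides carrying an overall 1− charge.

tetrahedral

Summing ligand charges against the −1 overall charge gives an oxidation state of +3 for iron.
Fe sits in group 8, so the d-electron count is 8 − 3 = 5.
Coordination number: 4.
Fluoride is a weak-field ligand.
A high-spin d⁵ ion has zero CFSE in either geometry, so four ligands adopt the sterically favoured tetrahedral geometry.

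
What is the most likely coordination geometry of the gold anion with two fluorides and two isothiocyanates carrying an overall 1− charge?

square planar

Summing ligand charges against the −1 overall charge gives an oxidation state of +3 for gold.
Gold is a group-11 element; Au(III) is therefore d⁸.
With 4 monodentate ligands the coordination number is 4.
A 5d d⁸ ion has a large crystal-field splitting; square planar leaves the high-energy d_{x²−y²} orbital empty and maximises CFSE.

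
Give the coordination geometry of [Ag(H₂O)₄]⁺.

Summing ligand charges against the +1 overall charge gives an oxidation state of +1 for silver.
Silver is a group-11 element; Ag(I) is therefore d¹⁰.
Coordination number: 4.
A d¹⁰ ion has no crystal-field stabilisation preference between square planar and tetrahedral, so four ligands adopt the sterically favoured tetrahedral geometry.

tetrahedral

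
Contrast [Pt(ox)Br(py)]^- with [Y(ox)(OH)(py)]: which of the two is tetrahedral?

For [Pt(ox)Br(py)]^-: Summing ligand charges against the −1 overall charge gives an oxidation state of +2 for platinum. Group 10 minus oxidation state 2 gives a d⁸ configuration. A 5d d⁸ ion has a large crystal-field splitting; square planar leaves the high-energy d_{x²−y²} orbital empty and maximises CFSE. → square planar.
For [Y(ox)(OH)(py)]: Summing ligand charges against the 0 overall charge gives an oxidation state of +3 for yttrium. Y sits in group 3, so the d-electron count is 3 − 3 = 0. A d⁰ ion has no crystal-field stabilisation preference between square planar and tetrahedral, so four ligands adopt the sterically favoured tetrahedral geometry. → tetrahedral.

[Y(ox)(OH)(py)]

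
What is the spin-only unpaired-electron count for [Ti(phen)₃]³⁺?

Summing ligand charges against the +3 overall charge gives an oxidation state of +3 for titanium.
Titanium is a group-4 element; Ti(III) is therefore d¹.
Counting donor atoms: 3×1,10-phenanthroline (bidentate) → 6 donors. Coordination number = 6.
In an octahedral field the d¹ configuration is t₂g¹e_g⁰ (only one arrangement possible), giving 1 unpaired electron.

1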